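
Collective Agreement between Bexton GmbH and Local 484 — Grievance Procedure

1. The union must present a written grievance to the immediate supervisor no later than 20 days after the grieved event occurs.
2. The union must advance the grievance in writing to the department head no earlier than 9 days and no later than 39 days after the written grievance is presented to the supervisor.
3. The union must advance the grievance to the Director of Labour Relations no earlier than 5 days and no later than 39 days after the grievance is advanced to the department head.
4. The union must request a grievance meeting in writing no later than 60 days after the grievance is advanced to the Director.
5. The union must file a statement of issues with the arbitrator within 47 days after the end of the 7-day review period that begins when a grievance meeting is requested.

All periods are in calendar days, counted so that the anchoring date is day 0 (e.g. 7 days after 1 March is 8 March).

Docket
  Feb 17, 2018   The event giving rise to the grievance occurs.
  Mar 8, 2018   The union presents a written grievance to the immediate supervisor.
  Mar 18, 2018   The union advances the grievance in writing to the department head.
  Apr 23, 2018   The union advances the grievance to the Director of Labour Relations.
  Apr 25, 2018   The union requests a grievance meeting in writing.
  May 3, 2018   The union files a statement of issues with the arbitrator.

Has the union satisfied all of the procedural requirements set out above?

Yes

Step 1 — counting 20 days from Feb 17, 2018 (when the grieved event occurs) gives a deadline of Mar 9, 2018; completed Mar 8, 2018, before the deadline.
Step 2 — 9 and 39 days from Mar 8, 2018 (when the written grievance is presented to the supervisor) are Mar 17, 2018 and Apr 16, 2018 respectively; Mar 18, 2018 falls inside that range.
Step 3 — 5 and 39 days from Mar 18, 2018 (when the grievance is advanced to the department head) are Mar 23, 2018 and Apr 26, 2018 respectively; done Apr 23, 2018 — within the window.
Step 4 — counting 60 days from Apr 23, 2018 (when the grievance is advanced to the Director) gives a deadline of Jun 22, 2018; done Apr 25, 2018 — timely.
Step 5 — counting 47 days from May 2, 2018 (end of the 7-day review period, which began when a grievance meeting is requested on Apr 25, 2018) gives a deadline of Jun 18, 2018; done May 3, 2018 — timely.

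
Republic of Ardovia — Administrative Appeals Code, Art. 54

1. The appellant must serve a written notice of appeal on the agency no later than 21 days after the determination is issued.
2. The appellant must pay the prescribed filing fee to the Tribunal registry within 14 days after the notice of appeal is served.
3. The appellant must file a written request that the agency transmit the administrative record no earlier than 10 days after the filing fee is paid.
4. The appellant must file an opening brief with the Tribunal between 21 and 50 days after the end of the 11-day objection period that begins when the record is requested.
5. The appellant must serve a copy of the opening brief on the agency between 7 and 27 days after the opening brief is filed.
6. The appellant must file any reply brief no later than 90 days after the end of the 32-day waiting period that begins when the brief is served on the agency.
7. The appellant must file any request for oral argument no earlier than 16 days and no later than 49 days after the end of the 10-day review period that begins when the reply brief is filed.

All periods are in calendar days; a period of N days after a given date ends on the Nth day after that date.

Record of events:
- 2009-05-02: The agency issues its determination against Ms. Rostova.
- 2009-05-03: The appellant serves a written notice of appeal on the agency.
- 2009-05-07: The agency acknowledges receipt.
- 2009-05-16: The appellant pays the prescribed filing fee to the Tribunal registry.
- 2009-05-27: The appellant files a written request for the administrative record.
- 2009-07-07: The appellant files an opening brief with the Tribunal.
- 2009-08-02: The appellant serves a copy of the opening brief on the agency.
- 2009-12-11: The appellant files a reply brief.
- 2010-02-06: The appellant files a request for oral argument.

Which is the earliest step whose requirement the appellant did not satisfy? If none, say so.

Step 6

Step 1: 21 days after 2009-05-02 (when the determination is issued) is 2009-05-23; completed 2009-05-03, before the deadline.
Step 2: 14 days after 2009-05-03 (when the notice of appeal is served) is 2009-05-17; done 2009-05-16 — timely.
Step 3: the earliest permitted date is 10 days after 2009-05-16 (when the filing fee is paid), i.e. 2009-05-26; done 2009-05-27, after the minimum wait.
Step 4: the window is 21–50 days after 2009-06-07 (end of the 11-day objection period, which began when the record is requested on 2009-05-27), so 2009-06-28 through 2009-07-27; 2009-07-07 falls inside that range.
Step 5: the window is 7–27 days after 2009-07-07 (when the opening brief is filed), so 2009-07-14 through 2009-08-03; done 2009-08-02 — within the window.
Step 6: 90 days after 2009-09-03 (end of the 32-day waiting period, which began when the brief is served on the agency on 2009-08-02) is 2009-12-02; done 2009-12-11 — 9 days late.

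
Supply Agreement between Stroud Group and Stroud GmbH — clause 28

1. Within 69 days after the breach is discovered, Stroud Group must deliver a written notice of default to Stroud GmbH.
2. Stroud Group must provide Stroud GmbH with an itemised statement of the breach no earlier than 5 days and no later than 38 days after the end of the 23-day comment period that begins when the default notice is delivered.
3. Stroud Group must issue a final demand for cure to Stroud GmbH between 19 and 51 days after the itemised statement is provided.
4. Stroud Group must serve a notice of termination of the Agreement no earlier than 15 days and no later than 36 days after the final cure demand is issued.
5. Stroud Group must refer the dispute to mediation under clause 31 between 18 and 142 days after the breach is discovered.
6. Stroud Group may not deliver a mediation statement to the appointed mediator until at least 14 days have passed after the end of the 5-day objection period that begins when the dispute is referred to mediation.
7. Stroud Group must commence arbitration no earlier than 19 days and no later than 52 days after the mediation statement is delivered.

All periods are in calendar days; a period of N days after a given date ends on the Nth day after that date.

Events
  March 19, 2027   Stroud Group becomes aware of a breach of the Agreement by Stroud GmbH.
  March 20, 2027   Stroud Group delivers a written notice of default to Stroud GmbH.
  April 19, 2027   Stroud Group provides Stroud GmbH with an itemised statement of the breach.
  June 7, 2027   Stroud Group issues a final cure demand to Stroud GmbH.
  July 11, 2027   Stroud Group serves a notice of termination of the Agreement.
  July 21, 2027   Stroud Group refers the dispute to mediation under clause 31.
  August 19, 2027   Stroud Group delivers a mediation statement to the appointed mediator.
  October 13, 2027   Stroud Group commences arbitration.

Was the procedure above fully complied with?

No

(1) due by March 19, 2027 + 69 days = May 27, 2027; done March 20, 2027 — timely.
(2) the permitted window runs from April 12, 2027 + 5 = April 17, 2027 to April 12, 2027 + 38 = May 20, 2027; done April 19, 2027 — within the window.
(3) the permitted window runs from April 19, 2027 + 19 = May 8, 2027 to April 19, 2027 + 51 = June 9, 2027; done June 7, 2027, which is between those dates.
(4) the permitted window runs from June 7, 2027 + 15 = June 22, 2027 to June 7, 2027 + 36 = July 13, 2027; July 11, 2027 falls inside that range.
(5) the permitted window runs from March 19, 2027 + 18 = April 6, 2027 to March 19, 2027 + 142 = August 8, 2027; done July 21, 2027, which is between those dates.
(6) permitted from July 26, 2027 + 14 days = August 9, 2027 onward; done August 19, 2027, after the minimum wait.
(7) the permitted window runs from August 19, 2027 + 19 = September 7, 2027 to August 19, 2027 + 52 = October 10, 2027; October 13, 2027 is 3 days past the end of the window.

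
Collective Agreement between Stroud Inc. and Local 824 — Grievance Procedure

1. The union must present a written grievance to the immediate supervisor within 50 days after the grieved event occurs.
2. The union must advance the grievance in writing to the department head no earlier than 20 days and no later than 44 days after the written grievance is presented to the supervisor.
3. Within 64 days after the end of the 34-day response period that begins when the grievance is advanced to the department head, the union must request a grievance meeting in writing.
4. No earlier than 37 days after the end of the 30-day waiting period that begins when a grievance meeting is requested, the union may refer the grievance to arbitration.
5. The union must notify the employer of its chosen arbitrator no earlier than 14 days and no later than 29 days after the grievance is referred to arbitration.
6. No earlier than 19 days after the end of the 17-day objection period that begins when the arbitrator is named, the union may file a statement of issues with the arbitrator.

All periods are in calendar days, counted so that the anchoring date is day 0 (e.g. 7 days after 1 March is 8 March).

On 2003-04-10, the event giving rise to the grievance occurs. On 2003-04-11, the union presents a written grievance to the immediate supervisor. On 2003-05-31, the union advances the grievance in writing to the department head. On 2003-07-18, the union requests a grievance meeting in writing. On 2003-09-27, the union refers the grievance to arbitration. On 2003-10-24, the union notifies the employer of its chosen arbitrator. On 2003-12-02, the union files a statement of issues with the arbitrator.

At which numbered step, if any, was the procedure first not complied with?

Step 1: 50 days after 2003-04-10 (when the grieved event occurs) is 2003-05-30; done 2003-04-11 — timely.
Step 2: the window is 20–44 days after 2003-04-11 (when the written grievance is presented to the supervisor), so 2003-05-01 through 2003-05-25; 2003-05-31 is 6 days past the end of the window.
The analysis stops there.

Step 2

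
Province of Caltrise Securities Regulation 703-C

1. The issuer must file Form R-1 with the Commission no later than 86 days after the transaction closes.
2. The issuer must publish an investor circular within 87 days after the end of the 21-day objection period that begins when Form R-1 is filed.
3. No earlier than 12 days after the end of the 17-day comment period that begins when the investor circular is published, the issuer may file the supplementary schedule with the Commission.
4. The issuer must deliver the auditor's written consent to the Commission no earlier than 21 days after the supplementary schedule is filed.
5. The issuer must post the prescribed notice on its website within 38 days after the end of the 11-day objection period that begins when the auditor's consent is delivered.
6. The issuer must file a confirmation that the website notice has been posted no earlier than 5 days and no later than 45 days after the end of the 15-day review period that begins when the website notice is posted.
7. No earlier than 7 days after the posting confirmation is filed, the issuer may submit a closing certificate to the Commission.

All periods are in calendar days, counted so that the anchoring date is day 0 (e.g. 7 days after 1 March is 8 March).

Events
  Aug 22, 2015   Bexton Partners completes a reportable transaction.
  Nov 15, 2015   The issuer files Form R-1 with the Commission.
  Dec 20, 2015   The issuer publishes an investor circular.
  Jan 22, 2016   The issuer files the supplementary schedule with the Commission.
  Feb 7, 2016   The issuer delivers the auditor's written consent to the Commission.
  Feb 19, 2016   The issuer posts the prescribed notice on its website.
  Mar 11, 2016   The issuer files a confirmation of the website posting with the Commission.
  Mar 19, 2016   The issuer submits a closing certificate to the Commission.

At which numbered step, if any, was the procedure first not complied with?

Step 4

Step 1: 86 days after Aug 22, 2015 (when the transaction closes) is Nov 16, 2015; Nov 15, 2015 is within that limit.
Step 2: 87 days after Dec 6, 2015 (end of the 21-day objection period, which began when Form R-1 is filed on Nov 15, 2015) is Mar 2, 2016; completed Dec 20, 2015, before the deadline.
Step 3: the earliest permitted date is 12 days after Jan 6, 2016 (end of the 17-day comment period, which began when the investor circular is published on Dec 20, 2015), i.e. Jan 18, 2016; done Jan 22, 2016 — permitted.
Step 4: the earliest permitted date is 21 days after Jan 22, 2016 (when the supplementary schedule is filed), i.e. Feb 12, 2016; done Feb 7, 2016 — 5 days too early.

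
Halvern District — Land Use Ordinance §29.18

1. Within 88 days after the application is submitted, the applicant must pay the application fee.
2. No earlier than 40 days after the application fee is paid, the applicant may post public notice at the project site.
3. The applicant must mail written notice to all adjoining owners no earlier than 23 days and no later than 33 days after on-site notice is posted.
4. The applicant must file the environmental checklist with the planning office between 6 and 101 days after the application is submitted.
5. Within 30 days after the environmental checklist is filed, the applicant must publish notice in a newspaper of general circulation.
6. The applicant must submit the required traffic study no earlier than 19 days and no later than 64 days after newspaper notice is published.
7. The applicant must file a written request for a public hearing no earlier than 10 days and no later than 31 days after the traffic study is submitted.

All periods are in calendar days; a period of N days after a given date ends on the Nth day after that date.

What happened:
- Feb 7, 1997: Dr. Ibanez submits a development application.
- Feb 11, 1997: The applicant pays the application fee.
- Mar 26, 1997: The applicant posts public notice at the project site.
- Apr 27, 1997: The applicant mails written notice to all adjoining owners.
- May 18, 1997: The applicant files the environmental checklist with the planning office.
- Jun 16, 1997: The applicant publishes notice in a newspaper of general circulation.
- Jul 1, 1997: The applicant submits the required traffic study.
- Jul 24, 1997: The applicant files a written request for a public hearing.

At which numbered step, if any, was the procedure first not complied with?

Step 6

(1) due by Feb 7, 1997 + 88 days = May 6, 1997; completed Feb 11, 1997, before the deadline.
(2) permitted from Feb 11, 1997 + 40 days = Mar 23, 1997 onward; done Mar 26, 1997 — permitted.
(3) the permitted window runs from Mar 26, 1997 + 23 = Apr 18, 1997 to Mar 26, 1997 + 33 = Apr 28, 1997; done Apr 27, 1997 — within the window.
(4) the permitted window runs from Feb 7, 1997 + 6 = Feb 13, 1997 to Feb 7, 1997 + 101 = May 19, 1997; done May 18, 1997 — within the window.
(5) due by May 18, 1997 + 30 days = Jun 17, 1997; Jun 16, 1997 is within that limit.
(6) the permitted window runs from Jun 16, 1997 + 19 = Jul 5, 1997 to Jun 16, 1997 + 64 = Aug 19, 1997; done Jul 1, 1997 — 4 days before the window opened.
The analysis stops there.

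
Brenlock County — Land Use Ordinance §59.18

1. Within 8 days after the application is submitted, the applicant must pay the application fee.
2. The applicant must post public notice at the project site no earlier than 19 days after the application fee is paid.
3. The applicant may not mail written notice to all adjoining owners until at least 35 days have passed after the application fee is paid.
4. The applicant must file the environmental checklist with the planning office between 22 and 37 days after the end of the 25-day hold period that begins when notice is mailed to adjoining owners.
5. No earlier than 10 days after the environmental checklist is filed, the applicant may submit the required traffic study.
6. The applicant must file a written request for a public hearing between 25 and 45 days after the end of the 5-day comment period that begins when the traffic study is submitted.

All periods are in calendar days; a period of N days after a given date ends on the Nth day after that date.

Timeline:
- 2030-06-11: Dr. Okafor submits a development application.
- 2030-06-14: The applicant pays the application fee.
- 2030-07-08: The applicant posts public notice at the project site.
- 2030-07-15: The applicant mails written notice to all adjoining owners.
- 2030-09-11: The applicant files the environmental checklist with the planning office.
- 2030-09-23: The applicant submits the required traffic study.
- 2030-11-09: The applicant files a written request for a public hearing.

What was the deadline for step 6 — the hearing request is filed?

2030-11-12

The traffic study is submitted on 2030-09-23; the 5-day comment period therefore ends 2030-09-28, and step 6 runs from that date. The window is 25–45 days after 2030-09-28; it closes on 2030-11-12.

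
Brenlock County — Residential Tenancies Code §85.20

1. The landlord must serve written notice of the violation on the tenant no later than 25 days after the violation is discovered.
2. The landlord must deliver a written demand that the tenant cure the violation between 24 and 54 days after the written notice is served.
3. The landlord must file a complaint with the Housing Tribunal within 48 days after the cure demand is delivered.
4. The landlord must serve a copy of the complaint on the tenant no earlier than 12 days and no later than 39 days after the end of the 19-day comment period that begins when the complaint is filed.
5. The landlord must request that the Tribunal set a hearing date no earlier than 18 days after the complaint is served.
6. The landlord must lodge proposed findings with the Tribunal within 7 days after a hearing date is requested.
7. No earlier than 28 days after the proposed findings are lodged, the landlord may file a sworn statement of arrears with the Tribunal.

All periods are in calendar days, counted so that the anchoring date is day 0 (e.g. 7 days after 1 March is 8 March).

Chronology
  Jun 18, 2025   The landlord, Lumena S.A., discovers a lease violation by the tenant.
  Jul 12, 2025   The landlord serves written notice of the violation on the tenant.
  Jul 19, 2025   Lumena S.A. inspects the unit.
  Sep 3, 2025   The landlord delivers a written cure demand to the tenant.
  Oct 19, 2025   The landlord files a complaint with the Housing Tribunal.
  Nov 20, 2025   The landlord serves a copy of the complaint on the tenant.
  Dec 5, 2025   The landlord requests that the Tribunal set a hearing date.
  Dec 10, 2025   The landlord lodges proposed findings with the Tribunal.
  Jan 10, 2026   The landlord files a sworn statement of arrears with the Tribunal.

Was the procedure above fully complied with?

No

Step 1 — counting 25 days from Jun 18, 2025 (when the violation is discovered) gives a deadline of Jul 13, 2025; completed Jul 12, 2025, before the deadline.
Step 2 — 24 and 54 days from Jul 12, 2025 (when the written notice is served) are Aug 5, 2025 and Sep 4, 2025 respectively; Sep 3, 2025 falls inside that range.
Step 3 — counting 48 days from Sep 3, 2025 (when the cure demand is delivered) gives a deadline of Oct 21, 2025; completed Oct 19, 2025, before the deadline.
Step 4 — 12 and 39 days from Nov 7, 2025 (end of the 19-day comment period, which began when the complaint is filed on Oct 19, 2025) are Nov 19, 2025 and Dec 16, 2025 respectively; done Nov 20, 2025, which is between those dates.
Step 5 — must wait 18 days from Nov 20, 2025 (when the complaint is served), so not before Dec 8, 2025; Dec 5, 2025 is 3 days before the earliest permitted date.
Later steps need not be reached.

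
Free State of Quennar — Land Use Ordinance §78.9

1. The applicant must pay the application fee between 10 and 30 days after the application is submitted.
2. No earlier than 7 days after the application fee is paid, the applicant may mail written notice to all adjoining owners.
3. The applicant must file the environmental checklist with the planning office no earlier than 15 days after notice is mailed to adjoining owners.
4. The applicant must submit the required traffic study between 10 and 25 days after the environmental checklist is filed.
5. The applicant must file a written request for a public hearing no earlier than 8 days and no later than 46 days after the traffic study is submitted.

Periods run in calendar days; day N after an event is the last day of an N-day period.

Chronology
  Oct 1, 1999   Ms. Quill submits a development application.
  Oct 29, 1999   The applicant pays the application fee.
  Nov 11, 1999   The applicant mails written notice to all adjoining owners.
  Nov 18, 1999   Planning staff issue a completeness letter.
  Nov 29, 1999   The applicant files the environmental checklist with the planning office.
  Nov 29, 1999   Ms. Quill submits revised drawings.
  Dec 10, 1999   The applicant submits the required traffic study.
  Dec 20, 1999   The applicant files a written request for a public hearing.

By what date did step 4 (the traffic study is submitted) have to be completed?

Step 4 runs from Nov 29, 1999, when the environmental checklist is filed. The window is 10–25 days after Nov 29, 1999; it closes on Dec 24, 1999.

Dec 24, 1999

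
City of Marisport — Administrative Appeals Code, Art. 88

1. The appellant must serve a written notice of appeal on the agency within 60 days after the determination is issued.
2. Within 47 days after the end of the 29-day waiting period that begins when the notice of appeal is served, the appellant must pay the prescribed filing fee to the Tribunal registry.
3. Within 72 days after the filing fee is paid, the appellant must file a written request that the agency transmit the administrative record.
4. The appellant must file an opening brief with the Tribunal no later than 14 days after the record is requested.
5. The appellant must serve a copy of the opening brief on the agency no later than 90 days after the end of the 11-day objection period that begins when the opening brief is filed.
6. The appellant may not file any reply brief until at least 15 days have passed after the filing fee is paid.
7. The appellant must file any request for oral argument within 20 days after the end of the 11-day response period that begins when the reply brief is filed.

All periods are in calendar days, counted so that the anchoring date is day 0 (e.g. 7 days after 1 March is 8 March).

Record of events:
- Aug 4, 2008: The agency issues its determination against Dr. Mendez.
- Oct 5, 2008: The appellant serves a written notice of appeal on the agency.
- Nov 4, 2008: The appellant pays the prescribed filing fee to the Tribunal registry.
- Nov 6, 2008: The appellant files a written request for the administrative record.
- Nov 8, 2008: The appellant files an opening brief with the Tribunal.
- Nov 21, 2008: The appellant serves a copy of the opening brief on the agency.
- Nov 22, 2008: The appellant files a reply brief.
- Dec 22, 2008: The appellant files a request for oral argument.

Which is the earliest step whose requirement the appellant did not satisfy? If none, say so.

Step 1: 60 days after Aug 4, 2008 (when the determination is issued) is Oct 3, 2008; done Oct 5, 2008 — 2 days late.
The procedure was therefore not followed at step 1.

Step 1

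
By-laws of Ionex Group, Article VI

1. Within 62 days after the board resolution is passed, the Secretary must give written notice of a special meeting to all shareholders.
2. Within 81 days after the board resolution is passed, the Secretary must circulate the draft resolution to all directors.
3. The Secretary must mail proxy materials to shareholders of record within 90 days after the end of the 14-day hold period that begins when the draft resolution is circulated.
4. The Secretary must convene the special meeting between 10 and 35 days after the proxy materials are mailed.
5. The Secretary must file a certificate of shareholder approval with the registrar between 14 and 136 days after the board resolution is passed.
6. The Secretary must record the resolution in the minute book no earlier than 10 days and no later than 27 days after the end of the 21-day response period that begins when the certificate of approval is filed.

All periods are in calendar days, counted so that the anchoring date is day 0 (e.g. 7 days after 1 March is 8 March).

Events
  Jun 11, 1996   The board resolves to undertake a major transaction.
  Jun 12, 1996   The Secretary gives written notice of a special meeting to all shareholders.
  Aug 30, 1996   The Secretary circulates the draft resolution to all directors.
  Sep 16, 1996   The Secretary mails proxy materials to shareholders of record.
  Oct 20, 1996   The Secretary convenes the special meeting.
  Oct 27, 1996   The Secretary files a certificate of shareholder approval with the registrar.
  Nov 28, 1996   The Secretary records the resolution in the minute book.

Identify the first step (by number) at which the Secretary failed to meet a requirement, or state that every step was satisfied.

Step 1 — counting 62 days from Jun 11, 1996 (when the board resolution is passed) gives a deadline of Aug 12, 1996; completed Jun 12, 1996, before the deadline.
Step 2 — counting 81 days from Jun 11, 1996 (when the board resolution is passed) gives a deadline of Aug 31, 1996; done Aug 30, 1996 — timely.
Step 3 — counting 90 days from Sep 13, 1996 (end of the 14-day hold period, which began when the draft resolution is circulated on Aug 30, 1996) gives a deadline of Dec 12, 1996; completed Sep 16, 1996, before the deadline.
Step 4 — 10 and 35 days from Sep 16, 1996 (when the proxy materials are mailed) are Sep 26, 1996 and Oct 21, 1996 respectively; done Oct 20, 1996 — within the window.
Step 5 — 14 and 136 days from Jun 11, 1996 (when the board resolution is passed) are Jun 25, 1996 and Oct 25, 1996 respectively; done Oct 27, 1996 — 2 days after the window closed.
Later steps need not be reached.

Step 5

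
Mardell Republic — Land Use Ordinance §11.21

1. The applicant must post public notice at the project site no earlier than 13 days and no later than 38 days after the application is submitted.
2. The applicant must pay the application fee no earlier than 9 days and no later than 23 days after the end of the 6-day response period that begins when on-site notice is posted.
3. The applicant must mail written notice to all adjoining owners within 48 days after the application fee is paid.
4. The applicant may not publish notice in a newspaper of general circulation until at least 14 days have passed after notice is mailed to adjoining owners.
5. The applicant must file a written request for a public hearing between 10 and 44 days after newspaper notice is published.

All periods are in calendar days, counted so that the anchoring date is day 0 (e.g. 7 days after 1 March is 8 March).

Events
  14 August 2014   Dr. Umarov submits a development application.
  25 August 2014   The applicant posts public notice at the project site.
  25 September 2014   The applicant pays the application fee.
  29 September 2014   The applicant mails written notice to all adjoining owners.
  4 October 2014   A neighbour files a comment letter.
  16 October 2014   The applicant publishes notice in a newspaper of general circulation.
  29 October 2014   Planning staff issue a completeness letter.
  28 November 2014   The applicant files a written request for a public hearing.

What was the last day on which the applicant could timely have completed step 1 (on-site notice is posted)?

21 September 2014

Step 1 runs from 14 August 2014, when the application is submitted. The window is 13–38 days after 14 August 2014; it closes on 21 September 2014.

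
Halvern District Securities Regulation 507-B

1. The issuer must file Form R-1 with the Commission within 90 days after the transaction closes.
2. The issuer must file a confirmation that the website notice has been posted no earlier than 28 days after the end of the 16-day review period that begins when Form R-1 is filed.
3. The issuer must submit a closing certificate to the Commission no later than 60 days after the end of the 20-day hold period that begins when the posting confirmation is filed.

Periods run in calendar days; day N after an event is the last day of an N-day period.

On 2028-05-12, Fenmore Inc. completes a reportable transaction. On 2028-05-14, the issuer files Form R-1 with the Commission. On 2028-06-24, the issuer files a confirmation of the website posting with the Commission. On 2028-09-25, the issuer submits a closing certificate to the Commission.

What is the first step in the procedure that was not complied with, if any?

Step 1: 90 days after 2028-05-12 (when the transaction closes) is 2028-08-10; 2028-05-14 is within that limit.
Step 2: the earliest permitted date is 28 days after 2028-05-30 (end of the 16-day review period, which began when Form R-1 is filed on 2028-05-14), i.e. 2028-06-27; 2028-06-24 is 3 days before the earliest permitted date.

Step 2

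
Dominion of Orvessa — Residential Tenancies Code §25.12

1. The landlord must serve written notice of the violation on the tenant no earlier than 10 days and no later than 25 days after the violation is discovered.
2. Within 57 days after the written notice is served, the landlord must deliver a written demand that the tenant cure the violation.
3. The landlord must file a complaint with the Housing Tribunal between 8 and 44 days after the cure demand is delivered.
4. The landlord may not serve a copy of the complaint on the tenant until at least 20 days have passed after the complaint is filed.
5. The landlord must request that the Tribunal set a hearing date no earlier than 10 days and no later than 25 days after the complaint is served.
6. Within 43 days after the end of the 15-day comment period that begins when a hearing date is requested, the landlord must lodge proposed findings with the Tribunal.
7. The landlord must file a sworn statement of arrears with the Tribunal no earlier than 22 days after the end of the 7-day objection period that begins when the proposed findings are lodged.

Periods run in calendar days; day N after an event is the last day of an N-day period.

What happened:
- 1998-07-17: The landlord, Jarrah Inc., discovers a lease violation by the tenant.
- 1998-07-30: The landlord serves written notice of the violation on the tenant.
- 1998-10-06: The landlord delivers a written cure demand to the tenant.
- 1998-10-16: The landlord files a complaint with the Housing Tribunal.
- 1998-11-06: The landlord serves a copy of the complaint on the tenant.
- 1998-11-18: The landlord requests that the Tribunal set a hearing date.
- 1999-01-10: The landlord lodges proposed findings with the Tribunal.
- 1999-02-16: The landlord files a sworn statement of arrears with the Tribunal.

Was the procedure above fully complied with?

Step 1 — 10 and 25 days from 1998-07-17 (when the violation is discovered) are 1998-07-27 and 1998-08-11 respectively; 1998-07-30 falls inside that range.
Step 2 — counting 57 days from 1998-07-30 (when the written notice is served) gives a deadline of 1998-09-25; not done until 1998-10-06, 11 days after the deadline.
The procedure was therefore not followed at step 2.

No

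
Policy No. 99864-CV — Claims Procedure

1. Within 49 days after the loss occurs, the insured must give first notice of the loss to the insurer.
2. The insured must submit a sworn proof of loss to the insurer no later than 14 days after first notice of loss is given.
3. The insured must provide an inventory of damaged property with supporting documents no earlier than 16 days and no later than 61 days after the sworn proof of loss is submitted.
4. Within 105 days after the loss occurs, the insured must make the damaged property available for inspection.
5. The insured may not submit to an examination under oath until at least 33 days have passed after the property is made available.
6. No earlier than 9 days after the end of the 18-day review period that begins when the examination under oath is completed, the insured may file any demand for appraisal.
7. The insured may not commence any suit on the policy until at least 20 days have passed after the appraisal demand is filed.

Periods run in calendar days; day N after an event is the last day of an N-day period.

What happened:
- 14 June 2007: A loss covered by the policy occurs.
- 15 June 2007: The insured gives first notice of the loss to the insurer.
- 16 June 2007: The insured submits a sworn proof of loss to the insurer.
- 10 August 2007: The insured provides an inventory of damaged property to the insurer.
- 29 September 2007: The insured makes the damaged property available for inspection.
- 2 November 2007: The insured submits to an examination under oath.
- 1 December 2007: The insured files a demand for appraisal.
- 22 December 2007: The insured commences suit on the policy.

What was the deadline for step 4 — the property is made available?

27 September 2007

Step 4 runs from 14 June 2007, when the loss occurs. 105 days after 14 June 2007 is 27 September 2007.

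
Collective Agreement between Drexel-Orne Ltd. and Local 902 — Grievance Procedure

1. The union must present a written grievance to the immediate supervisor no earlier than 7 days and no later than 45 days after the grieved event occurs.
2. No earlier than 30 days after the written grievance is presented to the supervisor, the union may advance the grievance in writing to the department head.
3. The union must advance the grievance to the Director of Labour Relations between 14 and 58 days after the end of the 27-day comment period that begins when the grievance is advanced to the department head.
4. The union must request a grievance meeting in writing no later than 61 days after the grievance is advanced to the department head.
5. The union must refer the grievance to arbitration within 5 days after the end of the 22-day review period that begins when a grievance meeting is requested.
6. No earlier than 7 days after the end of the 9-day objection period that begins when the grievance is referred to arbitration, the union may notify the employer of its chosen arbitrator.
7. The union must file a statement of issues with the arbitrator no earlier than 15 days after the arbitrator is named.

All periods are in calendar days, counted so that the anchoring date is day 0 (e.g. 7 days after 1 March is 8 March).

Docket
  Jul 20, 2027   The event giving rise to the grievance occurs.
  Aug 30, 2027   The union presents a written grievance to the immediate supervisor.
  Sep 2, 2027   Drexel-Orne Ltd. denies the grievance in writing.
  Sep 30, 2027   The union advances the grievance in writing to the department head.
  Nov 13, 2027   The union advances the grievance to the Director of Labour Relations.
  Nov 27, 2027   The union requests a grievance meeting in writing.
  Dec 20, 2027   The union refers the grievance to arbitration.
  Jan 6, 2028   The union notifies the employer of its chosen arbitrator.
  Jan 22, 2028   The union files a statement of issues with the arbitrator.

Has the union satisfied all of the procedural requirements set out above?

Yes

Step 1: the window is 7–45 days after Jul 20, 2027 (when the grieved event occurs), so Jul 27, 2027 through Sep 3, 2027; Aug 30, 2027 falls inside that range.
Step 2: the earliest permitted date is 30 days after Aug 30, 2027 (when the written grievance is presented to the supervisor), i.e. Sep 29, 2027; Sep 30, 2027 is on or after that date.
Step 3: the window is 14–58 days after Oct 27, 2027 (end of the 27-day comment period, which began when the grievance is advanced to the department head on Sep 30, 2027), so Nov 10, 2027 through Dec 24, 2027; Nov 13, 2027 falls inside that range.
Step 4: 61 days after Sep 30, 2027 (when the grievance is advanced to the department head) is Nov 30, 2027; done Nov 27, 2027 — timely.
Step 5: 5 days after Dec 19, 2027 (end of the 22-day review period, which began when a grievance meeting is requested on Nov 27, 2027) is Dec 24, 2027; done Dec 20, 2027 — timely.
Step 6: the earliest permitted date is 7 days after Dec 29, 2027 (end of the 9-day objection period, which began when the grievance is referred to arbitration on Dec 20, 2027), i.e. Jan 5, 2028; done Jan 6, 2028 — permitted.
Step 7: the earliest permitted date is 15 days after Jan 6, 2028 (when the arbitrator is named), i.e. Jan 21, 2028; done Jan 22, 2028, after the minimum wait.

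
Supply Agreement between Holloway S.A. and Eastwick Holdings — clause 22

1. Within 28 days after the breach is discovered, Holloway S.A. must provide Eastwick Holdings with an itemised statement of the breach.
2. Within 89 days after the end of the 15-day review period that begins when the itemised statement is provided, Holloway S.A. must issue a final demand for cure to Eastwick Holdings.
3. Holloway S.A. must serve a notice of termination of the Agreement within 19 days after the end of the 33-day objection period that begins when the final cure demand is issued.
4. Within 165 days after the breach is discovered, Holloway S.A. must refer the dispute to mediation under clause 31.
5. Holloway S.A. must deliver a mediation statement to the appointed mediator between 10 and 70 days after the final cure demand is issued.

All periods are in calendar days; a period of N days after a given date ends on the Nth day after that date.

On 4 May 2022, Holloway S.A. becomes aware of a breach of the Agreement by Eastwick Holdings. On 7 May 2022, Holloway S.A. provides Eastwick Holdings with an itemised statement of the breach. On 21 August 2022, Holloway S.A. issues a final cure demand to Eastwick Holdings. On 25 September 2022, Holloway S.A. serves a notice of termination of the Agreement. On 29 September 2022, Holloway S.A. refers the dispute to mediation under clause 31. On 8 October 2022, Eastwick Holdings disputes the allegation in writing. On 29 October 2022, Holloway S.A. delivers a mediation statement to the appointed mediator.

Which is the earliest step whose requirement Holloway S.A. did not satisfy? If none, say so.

Step 2

Step 1: 28 days after 4 May 2022 (when the breach is discovered) is 1 June 2022; done 7 May 2022 — timely.
Step 2: 89 days after 22 May 2022 (end of the 15-day review period, which began when the itemised statement is provided on 7 May 2022) is 19 August 2022; not done until 21 August 2022, 2 days after the deadline.
The analysis stops there.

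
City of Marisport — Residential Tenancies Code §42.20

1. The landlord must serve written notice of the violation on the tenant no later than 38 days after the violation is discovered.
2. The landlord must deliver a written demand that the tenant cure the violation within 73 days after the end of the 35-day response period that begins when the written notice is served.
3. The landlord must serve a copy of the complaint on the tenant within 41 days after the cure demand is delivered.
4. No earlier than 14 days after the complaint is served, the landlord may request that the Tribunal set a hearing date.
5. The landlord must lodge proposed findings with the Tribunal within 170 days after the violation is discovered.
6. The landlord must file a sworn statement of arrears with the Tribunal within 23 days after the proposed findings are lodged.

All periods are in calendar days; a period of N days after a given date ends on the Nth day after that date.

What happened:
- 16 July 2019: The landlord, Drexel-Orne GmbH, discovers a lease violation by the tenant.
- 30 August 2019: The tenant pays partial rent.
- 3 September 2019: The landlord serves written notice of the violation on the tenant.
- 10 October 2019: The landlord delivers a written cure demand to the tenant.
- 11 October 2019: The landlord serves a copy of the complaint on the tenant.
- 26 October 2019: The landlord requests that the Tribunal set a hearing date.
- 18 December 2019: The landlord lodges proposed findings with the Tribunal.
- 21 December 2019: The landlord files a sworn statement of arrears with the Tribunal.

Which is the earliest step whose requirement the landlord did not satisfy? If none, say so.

Step 1

Step 1: 38 days after 16 July 2019 (when the violation is discovered) is 23 August 2019; not done until 3 September 2019, 11 days after the deadline.
No need to go further; step 1 was not satisfied.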